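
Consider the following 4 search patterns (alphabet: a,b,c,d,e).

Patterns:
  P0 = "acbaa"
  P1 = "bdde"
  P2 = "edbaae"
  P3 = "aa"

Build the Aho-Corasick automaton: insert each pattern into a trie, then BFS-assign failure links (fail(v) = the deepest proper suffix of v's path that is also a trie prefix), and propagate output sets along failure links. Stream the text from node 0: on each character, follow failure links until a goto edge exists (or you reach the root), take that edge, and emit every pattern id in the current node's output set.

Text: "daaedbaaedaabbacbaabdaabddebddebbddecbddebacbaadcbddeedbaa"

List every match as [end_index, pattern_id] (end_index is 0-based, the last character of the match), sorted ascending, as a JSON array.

Build:
Trie (insert patterns):
  n0 'ε': a→1 b→6 e→10
  n1 'a': a→16 c→2
  n2 'ac': b→3
  n3 'acb': a→4
  n4 'acba': a→5
  n5 'acbaa': ·  [P0 ends]
  n6 'b': d→7
  n7 'bd': d→8
  n8 'bdd': e→9
  n9 'bdde': ·  [P1 ends]
  n10 'e': d→11
  n11 'ed': b→12
  n12 'edb': a→13
  n13 'edba': a→14
  n14 'edbaa': e→15
  n15 'edbaae': ·  [P2 ends]
  n16 'aa': ·  [P3 ends]

BFS fail/out derivation:
  n1('a'): parent n0 fail=0; on 'a' 0 → fail=0;  out ∅∪∅=∅
  n6('b'): parent n0 fail=0; on 'b' 0 → fail=0;  out ∅∪∅=∅
  n10('e'): parent n0 fail=0; on 'e' 0 → fail=0;  out ∅∪∅=∅
  n2('ac'): parent n1 fail=0; on 'c' 0 → fail=0;  out ∅∪∅=∅
  n7('bd'): parent n6 fail=0; on 'd' 0 → fail=0;  out ∅∪∅=∅
  n11('ed'): parent n10 fail=0; on 'd' 0 → fail=0;  out ∅∪∅=∅
  n16('aa'): parent n1 fail=0; on 'a' 0 → fail=1;  out {3}∪∅={3}
  n3('acb'): parent n2 fail=0; on 'b' 0 → fail=6;  out ∅∪∅=∅
  n8('bdd'): parent n7 fail=0; on 'd' 0 → fail=0;  out ∅∪∅=∅
  n12('edb'): parent n11 fail=0; on 'b' 0 → fail=6;  out ∅∪∅=∅
  n4('acba'): parent n3 fail=6; on 'a' 6→0 → fail=1;  out ∅∪∅=∅
  n9('bdde'): parent n8 fail=0; on 'e' 0 → fail=10;  out {1}∪∅={1}
  n13('edba'): parent n12 fail=6; on 'a' 6→0 → fail=1;  out ∅∪∅=∅
  n5('acbaa'): parent n4 fail=1; on 'a' 1 → fail=16;  out {0}∪{3}={0,3}
  n14('edbaa'): parent n13 fail=1; on 'a' 1 → fail=16;  out ∅∪{3}={3}
  n15('edbaae'): parent n14 fail=16; on 'e' 16→1→0 → fail=10;  out {2}∪∅={2}

Scan:
i=0 'd': node 0→0
i=1 'a': node 0→1
i=2 'a': node 1→16  emit P3@[1:2]
i=3 'e': node 16→10 ·f
i=4 'd': node 10→11
i=5 'b': node 11→12
i=6 'a': node 12→13
i=7 'a': node 13→14  emit P3@[6:7]
i=8 'e': node 14→15  emit P2@[3:8]
i=9 'd': node 15→11 ·f
i=10 'a': node 11→1 ·f
i=11 'a': node 1→16  emit P3@[10:11]
i=12 'b': node 16→6 ·f
i=13 'b': node 6→6 ·f
i=14 'a': node 6→1 ·f
i=15 'c': node 1→2
i=16 'b': node 2→3
i=17 'a': node 3→4
i=18 'a': node 4→5  emit P0@[14:18],P3@[17:18]
i=19 'b': node 5→6 ·f
i=20 'd': node 6→7
i=21 'a': node 7→1 ·f
i=22 'a': node 1→16  emit P3@[21:22]
i=23 'b': node 16→6 ·f
i=24 'd': node 6→7
i=25 'd': node 7→8
i=26 'e': node 8→9  emit P1@[23:26]
i=27 'b': node 9→6 ·f
i=28 'd': node 6→7
i=29 'd': node 7→8
i=30 'e': node 8→9  emit P1@[27:30]
i=31 'b': node 9→6 ·f
i=32 'b': node 6→6 ·f
i=33 'd': node 6→7
i=34 'd': node 7→8
i=35 'e': node 8→9  emit P1@[32:35]
i=36 'c': node 9→0 ·f
i=37 'b': node 0→6
i=38 'd': node 6→7
i=39 'd': node 7→8
i=40 'e': node 8→9  emit P1@[37:40]
i=41 'b': node 9→6 ·f
i=42 'a': node 6→1 ·f
i=43 'c': node 1→2
i=44 'b': node 2→3
i=45 'a': node 3→4
i=46 'a': node 4→5  emit P0@[42:46],P3@[45:46]
i=47 'd': node 5→0 ·f
i=48 'c': node 0→0
i=49 'b': node 0→6
i=50 'd': node 6→7
i=51 'd': node 7→8
i=52 'e': node 8→9  emit P1@[49:52]
i=53 'e': node 9→10 ·f
i=54 'd': node 10→11
i=55 'b': node 11→12
i=56 'a': node 12→13
i=57 'a': node 13→14  emit P3@[56:57]

All matches (sorted): [[2,3],[7,3],[8,2],[11,3],[18,0],[18,3],[22,3],[26,1],[30,1],[35,1],[40,1],[46,0],[46,3],[52,1],[57,3]]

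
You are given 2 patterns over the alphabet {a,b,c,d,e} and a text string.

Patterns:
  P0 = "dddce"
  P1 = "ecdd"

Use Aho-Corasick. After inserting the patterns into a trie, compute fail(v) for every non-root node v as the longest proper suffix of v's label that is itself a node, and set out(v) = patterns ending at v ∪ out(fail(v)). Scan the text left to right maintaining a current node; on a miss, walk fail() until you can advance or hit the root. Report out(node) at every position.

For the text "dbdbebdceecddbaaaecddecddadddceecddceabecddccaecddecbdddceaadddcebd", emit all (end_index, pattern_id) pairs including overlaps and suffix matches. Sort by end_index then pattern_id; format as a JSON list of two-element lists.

Build:
Trie (insert patterns):
  0='ε' goto d→1 e→6
  1='d' goto d→2
  2='dd' goto d→3
  3='ddd' goto c→4
  4='dddc' goto e→5
  5='dddce' goto ·  ←P0
  6='e' goto c→7
  7='ec' goto d→8
  8='ecd' goto d→9
  9='ecdd' goto ·  ←P1

Failure links (BFS by depth):
  fail(1) 'd': from fail(0)=0 chase 'd': 0 ⇒ 0;  out=∅∪out(0)=∅
  fail(6) 'e': from fail(0)=0 chase 'e': 0 ⇒ 0;  out=∅∪out(0)=∅
  fail(2) 'dd': from fail(1)=0 chase 'd': 0 ⇒ 1;  out=∅∪out(1)=∅
  fail(7) 'ec': from fail(6)=0 chase 'c': 0 ⇒ 0;  out=∅∪out(0)=∅
  fail(3) 'ddd': from fail(2)=1 chase 'd': 1 ⇒ 2;  out=∅∪out(2)=∅
  fail(8) 'ecd': from fail(7)=0 chase 'd': 0 ⇒ 1;  out=∅∪out(1)=∅
  fail(4) 'dddc': from fail(3)=2 chase 'c': 2→1→0 ⇒ 0;  out=∅∪out(0)=∅
  fail(9) 'ecdd': from fail(8)=1 chase 'd': 1 ⇒ 2;  out={1}∪out(2)={1}
  fail(5) 'dddce': from fail(4)=0 chase 'e': 0 ⇒ 6;  out={0}∪out(6)={0}

Scan:
i=0 'd': node 0→1
i=1 'b': node 1→0 (via fail)
i=2 'd': node 0→1
i=3 'b': node 1→0 (via fail)
i=4 'e': node 0→6
i=5 'b': node 6→0 (via fail)
i=6 'd': node 0→1
i=7 'c': node 1→0 (via fail)
i=8 'e': node 0→6
i=9 'e': node 6→6 (via fail)
i=10 'c': node 6→7
i=11 'd': node 7→8
i=12 'd': node 8→9  emit P1@[9:12]
i=13 'b': node 9→0 (via fail)
i=14 'a': node 0→0
i=15 'a': node 0→0
i=16 'a': node 0→0
i=17 'e': node 0→6
i=18 'c': node 6→7
i=19 'd': node 7→8
i=20 'd': node 8→9  emit P1@[17:20]
i=21 'e': node 9→6 (via fail)
i=22 'c': node 6→7
i=23 'd': node 7→8
i=24 'd': node 8→9  emit P1@[21:24]
i=25 'a': node 9→0 (via fail)
i=26 'd': node 0→1
i=27 'd': node 1→2
i=28 'd': node 2→3
i=29 'c': node 3→4
i=30 'e': node 4→5  emit P0@[26:30]
i=31 'e': node 5→6 (via fail)
i=32 'c': node 6→7
i=33 'd': node 7→8
i=34 'd': node 8→9  emit P1@[31:34]
i=35 'c': node 9→0 (via fail)
i=36 'e': node 0→6
i=37 'a': node 6→0 (via fail)
i=38 'b': node 0→0
i=39 'e': node 0→6
i=40 'c': node 6→7
i=41 'd': node 7→8
i=42 'd': node 8→9  emit P1@[39:42]
i=43 'c': node 9→0 (via fail)
i=44 'c': node 0→0
i=45 'a': node 0→0
i=46 'e': node 0→6
i=47 'c': node 6→7
i=48 'd': node 7→8
i=49 'd': node 8→9  emit P1@[46:49]
i=50 'e': node 9→6 (via fail)
i=51 'c': node 6→7
i=52 'b': node 7→0 (via fail)
i=53 'd': node 0→1
i=54 'd': node 1→2
i=55 'd': node 2→3
i=56 'c': node 3→4
i=57 'e': node 4→5  emit P0@[53:57]
i=58 'a': node 5→0 (via fail)
i=59 'a': node 0→0
i=60 'd': node 0→1
i=61 'd': node 1→2
i=62 'd': node 2→3
i=63 'c': node 3→4
i=64 'e': node 4→5  emit P0@[60:64]
i=65 'b': node 5→0 (via fail)
i=66 'd': node 0→1

Result: [[12,1],[20,1],[24,1],[30,0],[34,1],[42,1],[49,1],[57,0],[64,0]]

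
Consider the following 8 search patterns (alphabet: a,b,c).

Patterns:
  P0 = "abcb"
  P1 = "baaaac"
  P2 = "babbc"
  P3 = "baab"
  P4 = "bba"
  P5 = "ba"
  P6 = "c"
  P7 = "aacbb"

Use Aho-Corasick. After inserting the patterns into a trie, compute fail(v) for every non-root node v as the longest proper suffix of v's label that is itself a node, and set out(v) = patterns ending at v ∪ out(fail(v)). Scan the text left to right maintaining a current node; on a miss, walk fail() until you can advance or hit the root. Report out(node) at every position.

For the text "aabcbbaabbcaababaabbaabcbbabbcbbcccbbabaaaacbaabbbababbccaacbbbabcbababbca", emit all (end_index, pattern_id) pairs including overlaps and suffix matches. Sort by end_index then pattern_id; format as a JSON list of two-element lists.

Build automaton:
Trie nodes:
  0='ε' goto a→1 b→5 c→17
  1='a' goto a→18 b→2
  2='ab' goto c→3
  3='abc' goto b→4
  4='abcb' goto ·  [P0 ends]
  5='b' goto a→6 b→15
  6='ba' goto a→7 b→11  [P5 ends]
  7='baa' goto a→8 b→14
  8='baaa' goto a→9
  9='baaaa' goto c→10
  10='baaaac' goto ·  [P1 ends]
  11='bab' goto b→12
  12='babb' goto c→13
  13='babbc' goto ·  [P2 ends]
  14='baab' goto ·  [P3 ends]
  15='bb' goto a→16
  16='bba' goto ·  [P4 ends]
  17='c' goto ·  [P6 ends]
  18='aa' goto c→19
  19='aac' goto b→20
  20='aacb' goto b→21
  21='aacbb' goto ·  [P7 ends]

Failure links (BFS by depth):
  fail(1) 'a': from fail(0)=0 chase 'a': 0 ⇒ 0;  out=∅∪out(0)=∅
  fail(5) 'b': from fail(0)=0 chase 'b': 0 ⇒ 0;  out=∅∪out(0)=∅
  fail(17) 'c': from fail(0)=0 chase 'c': 0 ⇒ 0;  out={6}∪out(0)={6}
  fail(2) 'ab': from fail(1)=0 chase 'b': 0 ⇒ 5;  out=∅∪out(5)=∅
  fail(6) 'ba': from fail(5)=0 chase 'a': 0 ⇒ 1;  out={5}∪out(1)={5}
  fail(15) 'bb': from fail(5)=0 chase 'b': 0 ⇒ 5;  out=∅∪out(5)=∅
  fail(18) 'aa': from fail(1)=0 chase 'a': 0 ⇒ 1;  out=∅∪out(1)=∅
  fail(3) 'abc': from fail(2)=5 chase 'c': 5→0 ⇒ 17;  out=∅∪out(17)={6}
  fail(7) 'baa': from fail(6)=1 chase 'a': 1 ⇒ 18;  out=∅∪out(18)=∅
  fail(11) 'bab': from fail(6)=1 chase 'b': 1 ⇒ 2;  out=∅∪out(2)=∅
  fail(16) 'bba': from fail(15)=5 chase 'a': 5 ⇒ 6;  out={4}∪out(6)={4,5}
  fail(19) 'aac': from fail(18)=1 chase 'c': 1→0 ⇒ 17;  out=∅∪out(17)={6}
  fail(4) 'abcb': from fail(3)=17 chase 'b': 17→0 ⇒ 5;  out={0}∪out(5)={0}
  fail(8) 'baaa': from fail(7)=18 chase 'a': 18→1 ⇒ 18;  out=∅∪out(18)=∅
  fail(12) 'babb': from fail(11)=2 chase 'b': 2→5 ⇒ 15;  out=∅∪out(15)=∅
  fail(14) 'baab': from fail(7)=18 chase 'b': 18→1 ⇒ 2;  out={3}∪out(2)={3}
  fail(20) 'aacb': from fail(19)=17 chase 'b': 17→0 ⇒ 5;  out=∅∪out(5)=∅
  fail(9) 'baaaa': from fail(8)=18 chase 'a': 18→1 ⇒ 18;  out=∅∪out(18)=∅
  fail(13) 'babbc': from fail(12)=15 chase 'c': 15→5→0 ⇒ 17;  out={2}∪out(17)={2,6}
  fail(21) 'aacbb': from fail(20)=5 chase 'b': 5 ⇒ 15;  out={7}∪out(15)={7}
  fail(10) 'baaaac': from fail(9)=18 chase 'c': 18 ⇒ 19;  out={1}∪out(19)={1,6}

Scan:
pos 0 'a': at 1
pos 1 'a': at 18
pos 2 'b': at 2 (via fail)
pos 3 'c': at 3  ** P6@[3:3]
pos 4 'b': at 4  ** P0@[1:4]
pos 5 'b': at 15 (via fail)
pos 6 'a': at 16  ** P4@[4:6],P5@[5:6]
pos 7 'a': at 7 (via fail)
pos 8 'b': at 14  ** P3@[5:8]
pos 9 'b': at 15 (via fail)
pos 10 'c': at 17 (via fail)  ** P6@[10:10]
pos 11 'a': at 1 (via fail)
pos 12 'a': at 18
pos 13 'b': at 2 (via fail)
pos 14 'a': at 6 (via fail)  ** P5@[13:14]
pos 15 'b': at 11
pos 16 'a': at 6 (via fail)  ** P5@[15:16]
pos 17 'a': at 7
pos 18 'b': at 14  ** P3@[15:18]
pos 19 'b': at 15 (via fail)
pos 20 'a': at 16  ** P4@[18:20],P5@[19:20]
pos 21 'a': at 7 (via fail)
pos 22 'b': at 14  ** P3@[19:22]
pos 23 'c': at 3 (via fail)  ** P6@[23:23]
pos 24 'b': at 4  ** P0@[21:24]
pos 25 'b': at 15 (via fail)
pos 26 'a': at 16  ** P4@[24:26],P5@[25:26]
pos 27 'b': at 11 (via fail)
pos 28 'b': at 12
pos 29 'c': at 13  ** P2@[25:29],P6@[29:29]
pos 30 'b': at 5 (via fail)
pos 31 'b': at 15
pos 32 'c': at 17 (via fail)  ** P6@[32:32]
pos 33 'c': at 17 (via fail)  ** P6@[33:33]
pos 34 'c': at 17 (via fail)  ** P6@[34:34]
pos 35 'b': at 5 (via fail)
pos 36 'b': at 15
pos 37 'a': at 16  ** P4@[35:37],P5@[36:37]
pos 38 'b': at 11 (via fail)
pos 39 'a': at 6 (via fail)  ** P5@[38:39]
pos 40 'a': at 7
pos 41 'a': at 8
pos 42 'a': at 9
pos 43 'c': at 10  ** P1@[38:43],P6@[43:43]
pos 44 'b': at 20 (via fail)
pos 45 'a': at 6 (via fail)  ** P5@[44:45]
pos 46 'a': at 7
pos 47 'b': at 14  ** P3@[44:47]
pos 48 'b': at 15 (via fail)
pos 49 'b': at 15 (via fail)
pos 50 'a': at 16  ** P4@[48:50],P5@[49:50]
pos 51 'b': at 11 (via fail)
pos 52 'a': at 6 (via fail)  ** P5@[51:52]
pos 53 'b': at 11
pos 54 'b': at 12
pos 55 'c': at 13  ** P2@[51:55],P6@[55:55]
pos 56 'c': at 17 (via fail)  ** P6@[56:56]
pos 57 'a': at 1 (via fail)
pos 58 'a': at 18
pos 59 'c': at 19  ** P6@[59:59]
pos 60 'b': at 20
pos 61 'b': at 21  ** P7@[57:61]
pos 62 'b': at 15 (via fail)
pos 63 'a': at 16  ** P4@[61:63],P5@[62:63]
pos 64 'b': at 11 (via fail)
pos 65 'c': at 3 (via fail)  ** P6@[65:65]
pos 66 'b': at 4  ** P0@[63:66]
pos 67 'a': at 6 (via fail)  ** P5@[66:67]
pos 68 'b': at 11
pos 69 'a': at 6 (via fail)  ** P5@[68:69]
pos 70 'b': at 11
pos 71 'b': at 12
pos 72 'c': at 13  ** P2@[68:72],P6@[72:72]
pos 73 'a': at 1 (via fail)

Result: [[3,6],[4,0],[6,4],[6,5],[8,3],[10,6],[14,5],[16,5],[18,3],[20,4],[20,5],[22,3],[23,6],[24,0],[26,4],[26,5],[29,2],[29,6],[32,6],[33,6],[34,6],[37,4],[37,5],[39,5],[43,1],[43,6],[45,5],[47,3],[50,4],[50,5],[52,5],[55,2],[55,6],[56,6],[59,6],[61,7],[63,4],[63,5],[65,6],[66,0],[67,5],[69,5],[72,2],[72,6]]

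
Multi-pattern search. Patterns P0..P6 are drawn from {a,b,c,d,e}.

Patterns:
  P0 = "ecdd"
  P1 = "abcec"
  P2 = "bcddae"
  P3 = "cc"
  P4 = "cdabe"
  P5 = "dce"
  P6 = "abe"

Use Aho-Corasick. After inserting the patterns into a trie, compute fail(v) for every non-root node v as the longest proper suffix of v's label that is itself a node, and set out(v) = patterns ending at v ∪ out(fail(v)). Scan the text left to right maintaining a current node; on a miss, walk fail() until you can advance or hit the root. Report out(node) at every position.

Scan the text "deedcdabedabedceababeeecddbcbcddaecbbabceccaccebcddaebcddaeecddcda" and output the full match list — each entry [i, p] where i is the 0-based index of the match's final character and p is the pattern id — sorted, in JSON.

Build automaton:
Trie nodes:
  n0 'ε': a→5 b→10 c→16 d→22 e→1
  n1 'e': c→2
  n2 'ec': d→3
  n3 'ecd': d→4
  n4 'ecdd': ·  [P0 ends]
  n5 'a': b→6
  n6 'ab': c→7 e→25
  n7 'abc': e→8
  n8 'abce': c→9
  n9 'abcec': ·  [P1 ends]
  n10 'b': c→11
  n11 'bc': d→12
  n12 'bcd': d→13
  n13 'bcdd': a→14
  n14 'bcdda': e→15
  n15 'bcddae': ·  [P2 ends]
  n16 'c': c→17 d→18
  n17 'cc': ·  [P3 ends]
  n18 'cd': a→19
  n19 'cda': b→20
  n20 'cdab': e→21
  n21 'cdabe': ·  [P4 ends]
  n22 'd': c→23
  n23 'dc': e→24
  n24 'dce': ·  [P5 ends]
  n25 'abe': ·  [P6 ends]

BFS fail/out derivation:
  fail(1) 'e': from fail(0)=0 chase 'e': 0 ⇒ 0;  out=∅∪out(0)=∅
  fail(5) 'a': from fail(0)=0 chase 'a': 0 ⇒ 0;  out=∅∪out(0)=∅
  fail(10) 'b': from fail(0)=0 chase 'b': 0 ⇒ 0;  out=∅∪out(0)=∅
  fail(16) 'c': from fail(0)=0 chase 'c': 0 ⇒ 0;  out=∅∪out(0)=∅
  fail(22) 'd': from fail(0)=0 chase 'd': 0 ⇒ 0;  out=∅∪out(0)=∅
  fail(2) 'ec': from fail(1)=0 chase 'c': 0 ⇒ 16;  out=∅∪out(16)=∅
  fail(6) 'ab': from fail(5)=0 chase 'b': 0 ⇒ 10;  out=∅∪out(10)=∅
  fail(11) 'bc': from fail(10)=0 chase 'c': 0 ⇒ 16;  out=∅∪out(16)=∅
  fail(17) 'cc': from fail(16)=0 chase 'c': 0 ⇒ 16;  out={3}∪out(16)={3}
  fail(18) 'cd': from fail(16)=0 chase 'd': 0 ⇒ 22;  out=∅∪out(22)=∅
  fail(23) 'dc': from fail(22)=0 chase 'c': 0 ⇒ 16;  out=∅∪out(16)=∅
  fail(3) 'ecd': from fail(2)=16 chase 'd': 16 ⇒ 18;  out=∅∪out(18)=∅
  fail(7) 'abc': from fail(6)=10 chase 'c': 10 ⇒ 11;  out=∅∪out(11)=∅
  fail(12) 'bcd': from fail(11)=16 chase 'd': 16 ⇒ 18;  out=∅∪out(18)=∅
  fail(19) 'cda': from fail(18)=22 chase 'a': 22→0 ⇒ 5;  out=∅∪out(5)=∅
  fail(24) 'dce': from fail(23)=16 chase 'e': 16→0 ⇒ 1;  out={5}∪out(1)={5}
  fail(25) 'abe': from fail(6)=10 chase 'e': 10→0 ⇒ 1;  out={6}∪out(1)={6}
  fail(4) 'ecdd': from fail(3)=18 chase 'd': 18→22→0 ⇒ 22;  out={0}∪out(22)={0}
  fail(8) 'abce': from fail(7)=11 chase 'e': 11→16→0 ⇒ 1;  out=∅∪out(1)=∅
  fail(13) 'bcdd': from fail(12)=18 chase 'd': 18→22→0 ⇒ 22;  out=∅∪out(22)=∅
  fail(20) 'cdab': from fail(19)=5 chase 'b': 5 ⇒ 6;  out=∅∪out(6)=∅
  fail(9) 'abcec': from fail(8)=1 chase 'c': 1 ⇒ 2;  out={1}∪out(2)={1}
  fail(14) 'bcdda': from fail(13)=22 chase 'a': 22→0 ⇒ 5;  out=∅∪out(5)=∅
  fail(21) 'cdabe': from fail(20)=6 chase 'e': 6 ⇒ 25;  out={4}∪out(25)={4,6}
  fail(15) 'bcddae': from fail(14)=5 chase 'e': 5→0 ⇒ 1;  out={2}∪out(1)={2}

Text stream:
pos 0 'd': at 22
pos 1 'e': at 1 ·f
pos 2 'e': at 1 ·f
pos 3 'd': at 22 ·f
pos 4 'c': at 23
pos 5 'd': at 18 ·f
pos 6 'a': at 19
pos 7 'b': at 20
pos 8 'e': at 21  emit P4@[4:8],P6@[6:8]
pos 9 'd': at 22 ·f
pos 10 'a': at 5 ·f
pos 11 'b': at 6
pos 12 'e': at 25  emit P6@[10:12]
pos 13 'd': at 22 ·f
pos 14 'c': at 23
pos 15 'e': at 24  emit P5@[13:15]
pos 16 'a': at 5 ·f
pos 17 'b': at 6
pos 18 'a': at 5 ·f
pos 19 'b': at 6
pos 20 'e': at 25  emit P6@[18:20]
pos 21 'e': at 1 ·f
pos 22 'e': at 1 ·f
pos 23 'c': at 2
pos 24 'd': at 3
pos 25 'd': at 4  emit P0@[22:25]
pos 26 'b': at 10 ·f
pos 27 'c': at 11
pos 28 'b': at 10 ·f
pos 29 'c': at 11
pos 30 'd': at 12
pos 31 'd': at 13
pos 32 'a': at 14
pos 33 'e': at 15  emit P2@[28:33]
pos 34 'c': at 2 ·f
pos 35 'b': at 10 ·f
pos 36 'b': at 10 ·f
pos 37 'a': at 5 ·f
pos 38 'b': at 6
pos 39 'c': at 7
pos 40 'e': at 8
pos 41 'c': at 9  emit P1@[37:41]
pos 42 'c': at 17 ·f  emit P3@[41:42]
pos 43 'a': at 5 ·f
pos 44 'c': at 16 ·f
pos 45 'c': at 17  emit P3@[44:45]
pos 46 'e': at 1 ·f
pos 47 'b': at 10 ·f
pos 48 'c': at 11
pos 49 'd': at 12
pos 50 'd': at 13
pos 51 'a': at 14
pos 52 'e': at 15  emit P2@[47:52]
pos 53 'b': at 10 ·f
pos 54 'c': at 11
pos 55 'd': at 12
pos 56 'd': at 13
pos 57 'a': at 14
pos 58 'e': at 15  emit P2@[53:58]
pos 59 'e': at 1 ·f
pos 60 'c': at 2
pos 61 'd': at 3
pos 62 'd': at 4  emit P0@[59:62]
pos 63 'c': at 23 ·f
pos 64 'd': at 18 ·f
pos 65 'a': at 19

Result: [[8,4],[8,6],[12,6],[15,5],[20,6],[25,0],[33,2],[41,1],[42,3],[45,3],[52,2],[58,2],[62,0]]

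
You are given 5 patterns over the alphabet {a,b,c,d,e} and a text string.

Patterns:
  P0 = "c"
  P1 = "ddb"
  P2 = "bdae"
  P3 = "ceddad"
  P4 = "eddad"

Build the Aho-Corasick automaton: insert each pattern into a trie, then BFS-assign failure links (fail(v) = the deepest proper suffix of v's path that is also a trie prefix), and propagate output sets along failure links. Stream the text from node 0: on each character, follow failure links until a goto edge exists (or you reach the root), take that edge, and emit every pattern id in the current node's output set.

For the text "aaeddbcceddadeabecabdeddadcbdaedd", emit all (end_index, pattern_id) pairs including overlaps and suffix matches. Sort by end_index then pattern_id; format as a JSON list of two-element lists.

Build:
Trie nodes:
  n0 'ε': b→5 c→1 d→2 e→14
  n1 'c': e→9  ←P0
  n2 'd': d→3
  n3 'dd': b→4
  n4 'ddb': ·  ←P1
  n5 'b': d→6
  n6 'bd': a→7
  n7 'bda': e→8
  n8 'bdae': ·  ←P2
  n9 'ce': d→10
  n10 'ced': d→11
  n11 'cedd': a→12
  n12 'cedda': d→13
  n13 'ceddad': ·  ←P3
  n14 'e': d→15
  n15 'ed': d→16
  n16 'edd': a→17
  n17 'edda': d→18
  n18 'eddad': ·  ←P4

Failure links (BFS by depth):
  n1('c'): parent n0 fail=0; on 'c' 0 → fail=0;  out {0}∪∅={0}
  n2('d'): parent n0 fail=0; on 'd' 0 → fail=0;  out ∅∪∅=∅
  n5('b'): parent n0 fail=0; on 'b' 0 → fail=0;  out ∅∪∅=∅
  n14('e'): parent n0 fail=0; on 'e' 0 → fail=0;  out ∅∪∅=∅
  n3('dd'): parent n2 fail=0; on 'd' 0 → fail=2;  out ∅∪∅=∅
  n6('bd'): parent n5 fail=0; on 'd' 0 → fail=2;  out ∅∪∅=∅
  n9('ce'): parent n1 fail=0; on 'e' 0 → fail=14;  out ∅∪∅=∅
  n15('ed'): parent n14 fail=0; on 'd' 0 → fail=2;  out ∅∪∅=∅
  n4('ddb'): parent n3 fail=2; on 'b' 2→0 → fail=5;  out {1}∪∅={1}
  n7('bda'): parent n6 fail=2; on 'a' 2→0 → fail=0;  out ∅∪∅=∅
  n10('ced'): parent n9 fail=14; on 'd' 14 → fail=15;  out ∅∪∅=∅
  n16('edd'): parent n15 fail=2; on 'd' 2 → fail=3;  out ∅∪∅=∅
  n8('bdae'): parent n7 fail=0; on 'e' 0 → fail=14;  out {2}∪∅={2}
  n11('cedd'): parent n10 fail=15; on 'd' 15 → fail=16;  out ∅∪∅=∅
  n17('edda'): parent n16 fail=3; on 'a' 3→2→0 → fail=0;  out ∅∪∅=∅
  n12('cedda'): parent n11 fail=16; on 'a' 16 → fail=17;  out ∅∪∅=∅
  n18('eddad'): parent n17 fail=0; on 'd' 0 → fail=2;  out {4}∪∅={4}
  n13('ceddad'): parent n12 fail=17; on 'd' 17 → fail=18;  out {3}∪{4}={3,4}

Scan:
pos 0 'a': at 0
pos 1 'a': at 0
pos 2 'e': at 14
pos 3 'd': at 15
pos 4 'd': at 16
pos 5 'b': at 4 (via fail)  emit P1@[3:5]
pos 6 'c': at 1 (via fail)  emit P0@[6:6]
pos 7 'c': at 1 (via fail)  emit P0@[7:7]
pos 8 'e': at 9
pos 9 'd': at 10
pos 10 'd': at 11
pos 11 'a': at 12
pos 12 'd': at 13  emit P3@[7:12],P4@[8:12]
pos 13 'e': at 14 (via fail)
pos 14 'a': at 0 (via fail)
pos 15 'b': at 5
pos 16 'e': at 14 (via fail)
pos 17 'c': at 1 (via fail)  emit P0@[17:17]
pos 18 'a': at 0 (via fail)
pos 19 'b': at 5
pos 20 'd': at 6
pos 21 'e': at 14 (via fail)
pos 22 'd': at 15
pos 23 'd': at 16
pos 24 'a': at 17
pos 25 'd': at 18  emit P4@[21:25]
pos 26 'c': at 1 (via fail)  emit P0@[26:26]
pos 27 'b': at 5 (via fail)
pos 28 'd': at 6
pos 29 'a': at 7
pos 30 'e': at 8  emit P2@[27:30]
pos 31 'd': at 15 (via fail)
pos 32 'd': at 16

Matches: [[5,1],[6,0],[7,0],[12,3],[12,4],[17,0],[25,4],[26,0],[30,2]]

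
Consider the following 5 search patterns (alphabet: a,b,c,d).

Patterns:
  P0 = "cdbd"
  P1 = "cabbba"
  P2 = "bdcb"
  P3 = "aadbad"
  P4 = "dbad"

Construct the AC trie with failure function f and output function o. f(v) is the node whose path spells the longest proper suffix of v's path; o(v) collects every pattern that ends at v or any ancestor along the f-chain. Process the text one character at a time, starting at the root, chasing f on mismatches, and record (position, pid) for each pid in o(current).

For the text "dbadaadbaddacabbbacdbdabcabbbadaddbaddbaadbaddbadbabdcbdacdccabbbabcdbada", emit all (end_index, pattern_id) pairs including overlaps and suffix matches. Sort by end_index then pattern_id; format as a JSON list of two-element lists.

Build automaton:
Trie (insert patterns):
  n0 'ε': a→14 b→10 c→1 d→20
  n1 'c': a→5 d→2
  n2 'cd': b→3
  n3 'cdb': d→4
  n4 'cdbd': ·  [P0 ends]
  n5 'ca': b→6
  n6 'cab': b→7
  n7 'cabb': b→8
  n8 'cabbb': a→9
  n9 'cabbba': ·  [P1 ends]
  n10 'b': d→11
  n11 'bd': c→12
  n12 'bdc': b→13
  n13 'bdcb': ·  [P2 ends]
  n14 'a': a→15
  n15 'aa': d→16
  n16 'aad': b→17
  n17 'aadb': a→18
  n18 'aadba': d→19
  n19 'aadbad': ·  [P3 ends]
  n20 'd': b→21
  n21 'db': a→22
  n22 'dba': d→23
  n23 'dbad': ·  [P4 ends]

Failure links (BFS by depth):
  n1('c'): parent n0 fail=0; on 'c' 0 → fail=0;  out ∅∪∅=∅
  n10('b'): parent n0 fail=0; on 'b' 0 → fail=0;  out ∅∪∅=∅
  n14('a'): parent n0 fail=0; on 'a' 0 → fail=0;  out ∅∪∅=∅
  n20('d'): parent n0 fail=0; on 'd' 0 → fail=0;  out ∅∪∅=∅
  n2('cd'): parent n1 fail=0; on 'd' 0 → fail=20;  out ∅∪∅=∅
  n5('ca'): parent n1 fail=0; on 'a' 0 → fail=14;  out ∅∪∅=∅
  n11('bd'): parent n10 fail=0; on 'd' 0 → fail=20;  out ∅∪∅=∅
  n15('aa'): parent n14 fail=0; on 'a' 0 → fail=14;  out ∅∪∅=∅
  n21('db'): parent n20 fail=0; on 'b' 0 → fail=10;  out ∅∪∅=∅
  n3('cdb'): parent n2 fail=20; on 'b' 20 → fail=21;  out ∅∪∅=∅
  n6('cab'): parent n5 fail=14; on 'b' 14→0 → fail=10;  out ∅∪∅=∅
  n12('bdc'): parent n11 fail=20; on 'c' 20→0 → fail=1;  out ∅∪∅=∅
  n16('aad'): parent n15 fail=14; on 'd' 14→0 → fail=20;  out ∅∪∅=∅
  n22('dba'): parent n21 fail=10; on 'a' 10→0 → fail=14;  out ∅∪∅=∅
  n4('cdbd'): parent n3 fail=21; on 'd' 21→10 → fail=11;  out {0}∪∅={0}
  n7('cabb'): parent n6 fail=10; on 'b' 10→0 → fail=10;  out ∅∪∅=∅
  n13('bdcb'): parent n12 fail=1; on 'b' 1→0 → fail=10;  out {2}∪∅={2}
  n17('aadb'): parent n16 fail=20; on 'b' 20 → fail=21;  out ∅∪∅=∅
  n23('dbad'): parent n22 fail=14; on 'd' 14→0 → fail=20;  out {4}∪∅={4}
  n8('cabbb'): parent n7 fail=10; on 'b' 10→0 → fail=10;  out ∅∪∅=∅
  n18('aadba'): parent n17 fail=21; on 'a' 21 → fail=22;  out ∅∪∅=∅
  n9('cabbba'): parent n8 fail=10; on 'a' 10→0 → fail=14;  out {1}∪∅={1}
  n19('aadbad'): parent n18 fail=22; on 'd' 22 → fail=23;  out {3}∪{4}={3,4}

Run:
[0] read 'd'  n0⇒n20
[1] read 'b'  n20⇒n21
[2] read 'a'  n21⇒n22
[3] read 'd'  n22⇒n23  ** P4@[0:3]
[4] read 'a'  n23⇒n14 (via fail)
[5] read 'a'  n14⇒n15
[6] read 'd'  n15⇒n16
[7] read 'b'  n16⇒n17
[8] read 'a'  n17⇒n18
[9] read 'd'  n18⇒n19  ** P3@[4:9],P4@[6:9]
[10] read 'd'  n19⇒n20 (via fail)
[11] read 'a'  n20⇒n14 (via fail)
[12] read 'c'  n14⇒n1 (via fail)
[13] read 'a'  n1⇒n5
[14] read 'b'  n5⇒n6
[15] read 'b'  n6⇒n7
[16] read 'b'  n7⇒n8
[17] read 'a'  n8⇒n9  ** P1@[12:17]
[18] read 'c'  n9⇒n1 (via fail)
[19] read 'd'  n1⇒n2
[20] read 'b'  n2⇒n3
[21] read 'd'  n3⇒n4  ** P0@[18:21]
[22] read 'a'  n4⇒n14 (via fail)
[23] read 'b'  n14⇒n10 (via fail)
[24] read 'c'  n10⇒n1 (via fail)
[25] read 'a'  n1⇒n5
[26] read 'b'  n5⇒n6
[27] read 'b'  n6⇒n7
[28] read 'b'  n7⇒n8
[29] read 'a'  n8⇒n9  ** P1@[24:29]
[30] read 'd'  n9⇒n20 (via fail)
[31] read 'a'  n20⇒n14 (via fail)
[32] read 'd'  n14⇒n20 (via fail)
[33] read 'd'  n20⇒n20 (via fail)
[34] read 'b'  n20⇒n21
[35] read 'a'  n21⇒n22
[36] read 'd'  n22⇒n23  ** P4@[33:36]
[37] read 'd'  n23⇒n20 (via fail)
[38] read 'b'  n20⇒n21
[39] read 'a'  n21⇒n22
[40] read 'a'  n22⇒n15 (via fail)
[41] read 'd'  n15⇒n16
[42] read 'b'  n16⇒n17
[43] read 'a'  n17⇒n18
[44] read 'd'  n18⇒n19  ** P3@[39:44],P4@[41:44]
[45] read 'd'  n19⇒n20 (via fail)
[46] read 'b'  n20⇒n21
[47] read 'a'  n21⇒n22
[48] read 'd'  n22⇒n23  ** P4@[45:48]
[49] read 'b'  n23⇒n21 (via fail)
[50] read 'a'  n21⇒n22
[51] read 'b'  n22⇒n10 (via fail)
[52] read 'd'  n10⇒n11
[53] read 'c'  n11⇒n12
[54] read 'b'  n12⇒n13  ** P2@[51:54]
[55] read 'd'  n13⇒n11 (via fail)
[56] read 'a'  n11⇒n14 (via fail)
[57] read 'c'  n14⇒n1 (via fail)
[58] read 'd'  n1⇒n2
[59] read 'c'  n2⇒n1 (via fail)
[60] read 'c'  n1⇒n1 (via fail)
[61] read 'a'  n1⇒n5
[62] read 'b'  n5⇒n6
[63] read 'b'  n6⇒n7
[64] read 'b'  n7⇒n8
[65] read 'a'  n8⇒n9  ** P1@[60:65]
[66] read 'b'  n9⇒n10 (via fail)
[67] read 'c'  n10⇒n1 (via fail)
[68] read 'd'  n1⇒n2
[69] read 'b'  n2⇒n3
[70] read 'a'  n3⇒n22 (via fail)
[71] read 'd'  n22⇒n23  ** P4@[68:71]
[72] read 'a'  n23⇒n14 (via fail)

All matches (sorted): [[3,4],[9,3],[9,4],[17,1],[21,0],[29,1],[36,4],[44,3],[44,4],[48,4],[54,2],[65,1],[71,4]]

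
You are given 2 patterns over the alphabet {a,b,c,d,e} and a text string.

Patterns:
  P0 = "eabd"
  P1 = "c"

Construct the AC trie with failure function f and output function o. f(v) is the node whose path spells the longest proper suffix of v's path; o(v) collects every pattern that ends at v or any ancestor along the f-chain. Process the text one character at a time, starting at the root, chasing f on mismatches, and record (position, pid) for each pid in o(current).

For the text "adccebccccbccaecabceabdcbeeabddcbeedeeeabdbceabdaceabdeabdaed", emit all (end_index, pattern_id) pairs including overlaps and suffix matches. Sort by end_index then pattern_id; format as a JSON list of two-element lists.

Construct AC machine:
Trie nodes:
  0='ε' goto c→5 e→1
  1='e' goto a→2
  2='ea' goto b→3
  3='eab' goto d→4
  4='eabd' goto ·  ←P0
  5='c' goto ·  ←P1

BFS fail/out derivation:
  n1('e'): parent n0 fail=0; on 'e' 0 → fail=0;  out ∅∪∅=∅
  n5('c'): parent n0 fail=0; on 'c' 0 → fail=0;  out {1}∪∅={1}
  n2('ea'): parent n1 fail=0; on 'a' 0 → fail=0;  out ∅∪∅=∅
  n3('eab'): parent n2 fail=0; on 'b' 0 → fail=0;  out ∅∪∅=∅
  n4('eabd'): parent n3 fail=0; on 'd' 0 → fail=0;  out {0}∪∅={0}

Scan:
[0] read 'a'  n0⇒n0
[1] read 'd'  n0⇒n0
[2] read 'c'  n0⇒n5  → match P1@[2:2]
[3] read 'c'  n5⇒n5 (fail-walked)  → match P1@[3:3]
[4] read 'e'  n5⇒n1 (fail-walked)
[5] read 'b'  n1⇒n0 (fail-walked)
[6] read 'c'  n0⇒n5  → match P1@[6:6]
[7] read 'c'  n5⇒n5 (fail-walked)  → match P1@[7:7]
[8] read 'c'  n5⇒n5 (fail-walked)  → match P1@[8:8]
[9] read 'c'  n5⇒n5 (fail-walked)  → match P1@[9:9]
[10] read 'b'  n5⇒n0 (fail-walked)
[11] read 'c'  n0⇒n5  → match P1@[11:11]
[12] read 'c'  n5⇒n5 (fail-walked)  → match P1@[12:12]
[13] read 'a'  n5⇒n0 (fail-walked)
[14] read 'e'  n0⇒n1
[15] read 'c'  n1⇒n5 (fail-walked)  → match P1@[15:15]
[16] read 'a'  n5⇒n0 (fail-walked)
[17] read 'b'  n0⇒n0
[18] read 'c'  n0⇒n5  → match P1@[18:18]
[19] read 'e'  n5⇒n1 (fail-walked)
[20] read 'a'  n1⇒n2
[21] read 'b'  n2⇒n3
[22] read 'd'  n3⇒n4  → match P0@[19:22]
[23] read 'c'  n4⇒n5 (fail-walked)  → match P1@[23:23]
[24] read 'b'  n5⇒n0 (fail-walked)
[25] read 'e'  n0⇒n1
[26] read 'e'  n1⇒n1 (fail-walked)
[27] read 'a'  n1⇒n2
[28] read 'b'  n2⇒n3
[29] read 'd'  n3⇒n4  → match P0@[26:29]
[30] read 'd'  n4⇒n0 (fail-walked)
[31] read 'c'  n0⇒n5  → match P1@[31:31]
[32] read 'b'  n5⇒n0 (fail-walked)
[33] read 'e'  n0⇒n1
[34] read 'e'  n1⇒n1 (fail-walked)
[35] read 'd'  n1⇒n0 (fail-walked)
[36] read 'e'  n0⇒n1
[37] read 'e'  n1⇒n1 (fail-walked)
[38] read 'e'  n1⇒n1 (fail-walked)
[39] read 'a'  n1⇒n2
[40] read 'b'  n2⇒n3
[41] read 'd'  n3⇒n4  → match P0@[38:41]
[42] read 'b'  n4⇒n0 (fail-walked)
[43] read 'c'  n0⇒n5  → match P1@[43:43]
[44] read 'e'  n5⇒n1 (fail-walked)
[45] read 'a'  n1⇒n2
[46] read 'b'  n2⇒n3
[47] read 'd'  n3⇒n4  → match P0@[44:47]
[48] read 'a'  n4⇒n0 (fail-walked)
[49] read 'c'  n0⇒n5  → match P1@[49:49]
[50] read 'e'  n5⇒n1 (fail-walked)
[51] read 'a'  n1⇒n2
[52] read 'b'  n2⇒n3
[53] read 'd'  n3⇒n4  → match P0@[50:53]
[54] read 'e'  n4⇒n1 (fail-walked)
[55] read 'a'  n1⇒n2
[56] read 'b'  n2⇒n3
[57] read 'd'  n3⇒n4  → match P0@[54:57]
[58] read 'a'  n4⇒n0 (fail-walked)
[59] read 'e'  n0⇒n1
[60] read 'd'  n1⇒n0 (fail-walked)

Matches: [[2,1],[3,1],[6,1],[7,1],[8,1],[9,1],[11,1],[12,1],[15,1],[18,1],[22,0],[23,1],[29,0],[31,1],[41,0],[43,1],[47,0],[49,1],[53,0],[57,0]]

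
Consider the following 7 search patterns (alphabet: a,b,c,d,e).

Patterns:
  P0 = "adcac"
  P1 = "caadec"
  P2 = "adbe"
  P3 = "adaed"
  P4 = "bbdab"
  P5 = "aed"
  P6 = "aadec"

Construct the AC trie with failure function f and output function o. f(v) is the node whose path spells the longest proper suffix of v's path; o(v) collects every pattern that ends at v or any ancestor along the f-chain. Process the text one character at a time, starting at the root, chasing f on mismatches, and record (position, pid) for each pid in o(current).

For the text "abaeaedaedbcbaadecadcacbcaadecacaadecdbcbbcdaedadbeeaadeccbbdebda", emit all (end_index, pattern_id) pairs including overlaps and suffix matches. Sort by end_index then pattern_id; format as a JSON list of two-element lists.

Construct AC machine:
Trie (insert patterns):
  0='ε' goto a→1 b→17 c→6
  1='a' goto a→24 d→2 e→22
  2='ad' goto a→14 b→12 c→3
  3='adc' goto a→4
  4='adca' goto c→5
  5='adcac' goto ·  [P0 ends]
  6='c' goto a→7
  7='ca' goto a→8
  8='caa' goto d→9
  9='caad' goto e→10
  10='caade' goto c→11
  11='caadec' goto ·  [P1 ends]
  12='adb' goto e→13
  13='adbe' goto ·  [P2 ends]
  14='ada' goto e→15
  15='adae' goto d→16
  16='adaed' goto ·  [P3 ends]
  17='b' goto b→18
  18='bb' goto d→19
  19='bbd' goto a→20
  20='bbda' goto b→21
  21='bbdab' goto ·  [P4 ends]
  22='ae' goto d→23
  23='aed' goto ·  [P5 ends]
  24='aa' goto d→25
  25='aad' goto e→26
  26='aade' goto c→27
  27='aadec' goto ·  [P6 ends]

Failure links (BFS by depth):
  fail(1) 'a': from fail(0)=0 chase 'a': 0 ⇒ 0;  out=∅∪out(0)=∅
  fail(6) 'c': from fail(0)=0 chase 'c': 0 ⇒ 0;  out=∅∪out(0)=∅
  fail(17) 'b': from fail(0)=0 chase 'b': 0 ⇒ 0;  out=∅∪out(0)=∅
  fail(2) 'ad': from fail(1)=0 chase 'd': 0 ⇒ 0;  out=∅∪out(0)=∅
  fail(7) 'ca': from fail(6)=0 chase 'a': 0 ⇒ 1;  out=∅∪out(1)=∅
  fail(18) 'bb': from fail(17)=0 chase 'b': 0 ⇒ 17;  out=∅∪out(17)=∅
  fail(22) 'ae': from fail(1)=0 chase 'e': 0 ⇒ 0;  out=∅∪out(0)=∅
  fail(24) 'aa': from fail(1)=0 chase 'a': 0 ⇒ 1;  out=∅∪out(1)=∅
  fail(3) 'adc': from fail(2)=0 chase 'c': 0 ⇒ 6;  out=∅∪out(6)=∅
  fail(8) 'caa': from fail(7)=1 chase 'a': 1 ⇒ 24;  out=∅∪out(24)=∅
  fail(12) 'adb': from fail(2)=0 chase 'b': 0 ⇒ 17;  out=∅∪out(17)=∅
  fail(14) 'ada': from fail(2)=0 chase 'a': 0 ⇒ 1;  out=∅∪out(1)=∅
  fail(19) 'bbd': from fail(18)=17 chase 'd': 17→0 ⇒ 0;  out=∅∪out(0)=∅
  fail(23) 'aed': from fail(22)=0 chase 'd': 0 ⇒ 0;  out={5}∪out(0)={5}
  fail(25) 'aad': from fail(24)=1 chase 'd': 1 ⇒ 2;  out=∅∪out(2)=∅
  fail(4) 'adca': from fail(3)=6 chase 'a': 6 ⇒ 7;  out=∅∪out(7)=∅
  fail(9) 'caad': from fail(8)=24 chase 'd': 24 ⇒ 25;  out=∅∪out(25)=∅
  fail(13) 'adbe': from fail(12)=17 chase 'e': 17→0 ⇒ 0;  out={2}∪out(0)={2}
  fail(15) 'adae': from fail(14)=1 chase 'e': 1 ⇒ 22;  out=∅∪out(22)=∅
  fail(20) 'bbda': from fail(19)=0 chase 'a': 0 ⇒ 1;  out=∅∪out(1)=∅
  fail(26) 'aade': from fail(25)=2 chase 'e': 2→0 ⇒ 0;  out=∅∪out(0)=∅
  fail(5) 'adcac': from fail(4)=7 chase 'c': 7→1→0 ⇒ 6;  out={0}∪out(6)={0}
  fail(10) 'caade': from fail(9)=25 chase 'e': 25 ⇒ 26;  out=∅∪out(26)=∅
  fail(16) 'adaed': from fail(15)=22 chase 'd': 22 ⇒ 23;  out={3}∪out(23)={3,5}
  fail(21) 'bbdab': from fail(20)=1 chase 'b': 1→0 ⇒ 17;  out={4}∪out(17)={4}
  fail(27) 'aadec': from fail(26)=0 chase 'c': 0 ⇒ 6;  out={6}∪out(6)={6}
  fail(11) 'caadec': from fail(10)=26 chase 'c': 26 ⇒ 27;  out={1}∪out(27)={1,6}

Text stream:
i=0 'a': node 0→1
i=1 'b': node 1→17 (via fail)
i=2 'a': node 17→1 (via fail)
i=3 'e': node 1→22
i=4 'a': node 22→1 (via fail)
i=5 'e': node 1→22
i=6 'd': node 22→23  ** P5@[4:6]
i=7 'a': node 23→1 (via fail)
i=8 'e': node 1→22
i=9 'd': node 22→23  ** P5@[7:9]
i=10 'b': node 23→17 (via fail)
i=11 'c': node 17→6 (via fail)
i=12 'b': node 6→17 (via fail)
i=13 'a': node 17→1 (via fail)
i=14 'a': node 1→24
i=15 'd': node 24→25
i=16 'e': node 25→26
i=17 'c': node 26→27  ** P6@[13:17]
i=18 'a': node 27→7 (via fail)
i=19 'd': node 7→2 (via fail)
i=20 'c': node 2→3
i=21 'a': node 3→4
i=22 'c': node 4→5  ** P0@[18:22]
i=23 'b': node 5→17 (via fail)
i=24 'c': node 17→6 (via fail)
i=25 'a': node 6→7
i=26 'a': node 7→8
i=27 'd': node 8→9
i=28 'e': node 9→10
i=29 'c': node 10→11  ** P1@[24:29],P6@[25:29]
i=30 'a': node 11→7 (via fail)
i=31 'c': node 7→6 (via fail)
i=32 'a': node 6→7
i=33 'a': node 7→8
i=34 'd': node 8→9
i=35 'e': node 9→10
i=36 'c': node 10→11  ** P1@[31:36],P6@[32:36]
i=37 'd': node 11→0 (via fail)
i=38 'b': node 0→17
i=39 'c': node 17→6 (via fail)
i=40 'b': node 6→17 (via fail)
i=41 'b': node 17→18
i=42 'c': node 18→6 (via fail)
i=43 'd': node 6→0 (via fail)
i=44 'a': node 0→1
i=45 'e': node 1→22
i=46 'd': node 22→23  ** P5@[44:46]
i=47 'a': node 23→1 (via fail)
i=48 'd': node 1→2
i=49 'b': node 2→12
i=50 'e': node 12→13  ** P2@[47:50]
i=51 'e': node 13→0 (via fail)
i=52 'a': node 0→1
i=53 'a': node 1→24
i=54 'd': node 24→25
i=55 'e': node 25→26
i=56 'c': node 26→27  ** P6@[52:56]
i=57 'c': node 27→6 (via fail)
i=58 'b': node 6→17 (via fail)
i=59 'b': node 17→18
i=60 'd': node 18→19
i=61 'e': node 19→0 (via fail)
i=62 'b': node 0→17
i=63 'd': node 17→0 (via fail)
i=64 'a': node 0→1

Matches: [[6,5],[9,5],[17,6],[22,0],[29,1],[29,6],[36,1],[36,6],[46,5],[50,2],[56,6]]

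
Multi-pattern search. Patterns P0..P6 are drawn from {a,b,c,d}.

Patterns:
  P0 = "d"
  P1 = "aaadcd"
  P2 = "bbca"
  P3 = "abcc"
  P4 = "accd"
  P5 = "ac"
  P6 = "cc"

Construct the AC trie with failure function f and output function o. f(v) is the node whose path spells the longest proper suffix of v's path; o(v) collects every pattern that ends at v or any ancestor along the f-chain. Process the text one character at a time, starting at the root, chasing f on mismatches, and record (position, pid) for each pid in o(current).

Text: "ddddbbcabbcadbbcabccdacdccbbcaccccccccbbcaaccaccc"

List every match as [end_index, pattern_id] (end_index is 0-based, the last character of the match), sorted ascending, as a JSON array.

Build:
Trie nodes:
  0='ε' goto a→2 b→8 c→18 d→1
  1='d' goto ·  [P0 ends]
  2='a' goto a→3 b→12 c→15
  3='aa' goto a→4
  4='aaa' goto d→5
  5='aaad' goto c→6
  6='aaadc' goto d→7
  7='aaadcd' goto ·  [P1 ends]
  8='b' goto b→9
  9='bb' goto c→10
  10='bbc' goto a→11
  11='bbca' goto ·  [P2 ends]
  12='ab' goto c→13
  13='abc' goto c→14
  14='abcc' goto ·  [P3 ends]
  15='ac' goto c→16  [P5 ends]
  16='acc' goto d→17
  17='accd' goto ·  [P4 ends]
  18='c' goto c→19
  19='cc' goto ·  [P6 ends]

BFS fail/out derivation:
  fail(1) 'd': from fail(0)=0 chase 'd': 0 ⇒ 0;  out={0}∪out(0)={0}
  fail(2) 'a': from fail(0)=0 chase 'a': 0 ⇒ 0;  out=∅∪out(0)=∅
  fail(8) 'b': from fail(0)=0 chase 'b': 0 ⇒ 0;  out=∅∪out(0)=∅
  fail(18) 'c': from fail(0)=0 chase 'c': 0 ⇒ 0;  out=∅∪out(0)=∅
  fail(3) 'aa': from fail(2)=0 chase 'a': 0 ⇒ 2;  out=∅∪out(2)=∅
  fail(9) 'bb': from fail(8)=0 chase 'b': 0 ⇒ 8;  out=∅∪out(8)=∅
  fail(12) 'ab': from fail(2)=0 chase 'b': 0 ⇒ 8;  out=∅∪out(8)=∅
  fail(15) 'ac': from fail(2)=0 chase 'c': 0 ⇒ 18;  out={5}∪out(18)={5}
  fail(19) 'cc': from fail(18)=0 chase 'c': 0 ⇒ 18;  out={6}∪out(18)={6}
  fail(4) 'aaa': from fail(3)=2 chase 'a': 2 ⇒ 3;  out=∅∪out(3)=∅
  fail(10) 'bbc': from fail(9)=8 chase 'c': 8→0 ⇒ 18;  out=∅∪out(18)=∅
  fail(13) 'abc': from fail(12)=8 chase 'c': 8→0 ⇒ 18;  out=∅∪out(18)=∅
  fail(16) 'acc': from fail(15)=18 chase 'c': 18 ⇒ 19;  out=∅∪out(19)={6}
  fail(5) 'aaad': from fail(4)=3 chase 'd': 3→2→0 ⇒ 1;  out=∅∪out(1)={0}
  fail(11) 'bbca': from fail(10)=18 chase 'a': 18→0 ⇒ 2;  out={2}∪out(2)={2}
  fail(14) 'abcc': from fail(13)=18 chase 'c': 18 ⇒ 19;  out={3}∪out(19)={3,6}
  fail(17) 'accd': from fail(16)=19 chase 'd': 19→18→0 ⇒ 1;  out={4}∪out(1)={0,4}
  fail(6) 'aaadc': from fail(5)=1 chase 'c': 1→0 ⇒ 18;  out=∅∪out(18)=∅
  fail(7) 'aaadcd': from fail(6)=18 chase 'd': 18→0 ⇒ 1;  out={1}∪out(1)={0,1}

Scan:
[0] read 'd'  n0⇒n1  → match P0@[0:0]
[1] read 'd'  n1⇒n1 (fail-walked)  → match P0@[1:1]
[2] read 'd'  n1⇒n1 (fail-walked)  → match P0@[2:2]
[3] read 'd'  n1⇒n1 (fail-walked)  → match P0@[3:3]
[4] read 'b'  n1⇒n8 (fail-walked)
[5] read 'b'  n8⇒n9
[6] read 'c'  n9⇒n10
[7] read 'a'  n10⇒n11  → match P2@[4:7]
[8] read 'b'  n11⇒n12 (fail-walked)
[9] read 'b'  n12⇒n9 (fail-walked)
[10] read 'c'  n9⇒n10
[11] read 'a'  n10⇒n11  → match P2@[8:11]
[12] read 'd'  n11⇒n1 (fail-walked)  → match P0@[12:12]
[13] read 'b'  n1⇒n8 (fail-walked)
[14] read 'b'  n8⇒n9
[15] read 'c'  n9⇒n10
[16] read 'a'  n10⇒n11  → match P2@[13:16]
[17] read 'b'  n11⇒n12 (fail-walked)
[18] read 'c'  n12⇒n13
[19] read 'c'  n13⇒n14  → match P3@[16:19],P6@[18:19]
[20] read 'd'  n14⇒n1 (fail-walked)  → match P0@[20:20]
[21] read 'a'  n1⇒n2 (fail-walked)
[22] read 'c'  n2⇒n15  → match P5@[21:22]
[23] read 'd'  n15⇒n1 (fail-walked)  → match P0@[23:23]
[24] read 'c'  n1⇒n18 (fail-walked)
[25] read 'c'  n18⇒n19  → match P6@[24:25]
[26] read 'b'  n19⇒n8 (fail-walked)
[27] read 'b'  n8⇒n9
[28] read 'c'  n9⇒n10
[29] read 'a'  n10⇒n11  → match P2@[26:29]
[30] read 'c'  n11⇒n15 (fail-walked)  → match P5@[29:30]
[31] read 'c'  n15⇒n16  → match P6@[30:31]
[32] read 'c'  n16⇒n19 (fail-walked)  → match P6@[31:32]
[33] read 'c'  n19⇒n19 (fail-walked)  → match P6@[32:33]
[34] read 'c'  n19⇒n19 (fail-walked)  → match P6@[33:34]
[35] read 'c'  n19⇒n19 (fail-walked)  → match P6@[34:35]
[36] read 'c'  n19⇒n19 (fail-walked)  → match P6@[35:36]
[37] read 'c'  n19⇒n19 (fail-walked)  → match P6@[36:37]
[38] read 'b'  n19⇒n8 (fail-walked)
[39] read 'b'  n8⇒n9
[40] read 'c'  n9⇒n10
[41] read 'a'  n10⇒n11  → match P2@[38:41]
[42] read 'a'  n11⇒n3 (fail-walked)
[43] read 'c'  n3⇒n15 (fail-walked)  → match P5@[42:43]
[44] read 'c'  n15⇒n16  → match P6@[43:44]
[45] read 'a'  n16⇒n2 (fail-walked)
[46] read 'c'  n2⇒n15  → match P5@[45:46]
[47] read 'c'  n15⇒n16  → match P6@[46:47]
[48] read 'c'  n16⇒n19 (fail-walked)  → match P6@[47:48]

All matches (sorted): [[0,0],[1,0],[2,0],[3,0],[7,2],[11,2],[12,0],[16,2],[19,3],[19,6],[20,0],[22,5],[23,0],[25,6],[29,2],[30,5],[31,6],[32,6],[33,6],[34,6],[35,6],[36,6],[37,6],[41,2],[43,5],[44,6],[46,5],[47,6],[48,6]]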